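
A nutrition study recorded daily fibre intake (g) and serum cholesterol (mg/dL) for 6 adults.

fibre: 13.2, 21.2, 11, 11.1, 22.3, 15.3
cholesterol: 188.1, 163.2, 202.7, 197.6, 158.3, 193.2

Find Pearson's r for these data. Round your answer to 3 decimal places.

n = 6, Σx = 94.1, Σy = 1103.1, Σx² = 1599.27, Σy² = 204534.03, Σxy = 16851.87
nΣxy − ΣxΣy = 101111.22 − 103801.71 = -2690.49
nΣx² − (Σx)² = 9595.62 − 8854.81 = 740.81; nΣy² − (Σy)² = 1227204.18 − 1216829.61 = 10374.57
r = -2690.49 / √(740.81 × 10374.57) = -2690.49 / 2772.2888 ≈ -0.970

-0.970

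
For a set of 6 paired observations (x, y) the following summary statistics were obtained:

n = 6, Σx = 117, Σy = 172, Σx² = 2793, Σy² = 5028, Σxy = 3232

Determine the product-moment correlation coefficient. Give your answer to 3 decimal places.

r = (nΣxy − ΣxΣy) / √[(nΣx² − (Σx)²)(nΣy² − (Σy)²)]
Numerator: 6×3232 − 117×172 = -732
Denominator: √[(16758 − 13689)(30168 − 29584)] = √[3069 × 584] = 1338.7666
r = -732 / 1338.7666 ≈ -0.547

-0.547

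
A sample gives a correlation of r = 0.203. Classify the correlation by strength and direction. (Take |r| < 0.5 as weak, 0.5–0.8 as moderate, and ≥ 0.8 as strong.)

r = 0.203 > 0 so the relationship is positive.
|r| = 0.203, which falls in the weak range.

weak positive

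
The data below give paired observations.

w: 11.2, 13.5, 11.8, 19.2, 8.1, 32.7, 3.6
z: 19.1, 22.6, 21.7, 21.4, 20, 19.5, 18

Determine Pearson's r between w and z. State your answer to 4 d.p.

n = 7, Σw = 100.1, Σz = 142.3, Σw² = 1963.43, Σz² = 2908.67, Σwz = 2050.41
nΣwz − ΣwΣz = 14352.87 − 14244.23 = 108.64
nΣw² − (Σw)² = 13744.01 − 10020.01 = 3724; nΣz² − (Σz)² = 20360.69 − 20249.29 = 111.4
r = 108.64 / √(3724 × 111.4) = 108.64 / 644.0913 ≈ 0.1687

0.1687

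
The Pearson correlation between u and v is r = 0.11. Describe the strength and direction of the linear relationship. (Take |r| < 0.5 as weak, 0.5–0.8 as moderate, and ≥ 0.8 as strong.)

r = 0.11 > 0 so the relationship is positive.
|r| = 0.11, which falls in the weak range.

weak positive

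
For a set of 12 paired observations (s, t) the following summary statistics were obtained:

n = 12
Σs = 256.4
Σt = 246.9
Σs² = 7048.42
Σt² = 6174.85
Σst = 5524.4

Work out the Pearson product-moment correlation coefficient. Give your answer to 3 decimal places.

r = (nΣst − ΣsΣt) / √[(nΣs² − (Σs)²)(nΣt² − (Σt)²)]
Numerator: 12×5524.4 − 256.4×246.9 = 2987.64
Denominator: √[(84581.04 − 65740.96)(74098.2 − 60959.61)] = √[18840.08 × 13138.59] = 15733.1525
r = 2987.64 / 15733.1525 ≈ 0.190

0.190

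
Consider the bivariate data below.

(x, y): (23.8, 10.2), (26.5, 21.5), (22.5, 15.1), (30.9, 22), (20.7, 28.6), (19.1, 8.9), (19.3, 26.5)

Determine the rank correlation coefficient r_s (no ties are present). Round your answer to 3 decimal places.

0.107

Rank x: 5, 6, 4, 7, 3, 1, 2
Rank y: 2, 4, 3, 5, 7, 1, 6
d = rank(x) − rank(y): 3, 2, 1, 2, -4, 0, -4; Σd² = 50
ρ = 1 − 6Σd² / [n(n²−1)] = 1 − 6×50 / (7×48) = 1 − 300/336 ≈ 0.107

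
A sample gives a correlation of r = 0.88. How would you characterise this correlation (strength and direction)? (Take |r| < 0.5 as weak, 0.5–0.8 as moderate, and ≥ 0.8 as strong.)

strong positive

r = 0.88 > 0 so the relationship is positive.
|r| = 0.88, which falls in the strong range.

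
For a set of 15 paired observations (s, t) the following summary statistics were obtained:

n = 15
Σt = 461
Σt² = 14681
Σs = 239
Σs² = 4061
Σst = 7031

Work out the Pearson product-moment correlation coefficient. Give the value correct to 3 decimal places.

r = (nΣst − ΣsΣt) / √[(nΣs² − (Σs)²)(nΣt² − (Σt)²)]
Numerator: 15×7031 − 239×461 = -4714
Denominator: √[(60915 − 57121)(220215 − 212521)] = √[3794 × 7694] = 5402.8729
r = -4714 / 5402.8729 ≈ -0.872

-0.872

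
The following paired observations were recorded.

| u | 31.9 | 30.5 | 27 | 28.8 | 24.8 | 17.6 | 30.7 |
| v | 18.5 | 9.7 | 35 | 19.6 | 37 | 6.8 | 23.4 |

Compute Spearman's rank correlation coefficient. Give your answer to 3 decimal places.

Rank u: 7, 5, 3, 4, 2, 1, 6
Rank v: 3, 2, 6, 4, 7, 1, 5
d = rank(u) − rank(v): 4, 3, -3, 0, -5, 0, 1; Σd² = 60
ρ = 1 − 6Σd² / [n(n²−1)] = 1 − 6×60 / (7×48) = 1 − 360/336 ≈ -0.071

-0.071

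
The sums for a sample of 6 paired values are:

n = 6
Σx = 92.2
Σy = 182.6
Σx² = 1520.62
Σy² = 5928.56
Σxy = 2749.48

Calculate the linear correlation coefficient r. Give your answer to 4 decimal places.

r = (nΣxy − ΣxΣy) / √[(nΣx² − (Σx)²)(nΣy² − (Σy)²)]
Numerator: 6×2749.48 − 92.2×182.6 = -338.84
Denominator: √[(9123.72 − 8500.84)(35571.36 − 33342.76)] = √[622.88 × 2228.6] = 1178.1979
r = -338.84 / 1178.1979 ≈ -0.2876

-0.2876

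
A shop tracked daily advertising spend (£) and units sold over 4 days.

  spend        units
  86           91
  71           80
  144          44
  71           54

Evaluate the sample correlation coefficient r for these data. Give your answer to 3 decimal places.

-0.587

n = 4, Σx = 372, Σy = 269, Σx² = 38214, Σy² = 19533, Σxy = 23676
nΣxy − ΣxΣy = 94704 − 100068 = -5364
nΣx² − (Σx)² = 152856 − 138384 = 14472; nΣy² − (Σy)² = 78132 − 72361 = 5771
r = -5364 / √(14472 × 5771) = -5364 / 9138.8135 ≈ -0.587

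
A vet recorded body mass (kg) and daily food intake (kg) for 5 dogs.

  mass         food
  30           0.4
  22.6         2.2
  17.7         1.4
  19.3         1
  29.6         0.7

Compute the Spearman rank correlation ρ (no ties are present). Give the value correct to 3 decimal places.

-0.700

Rank mass: 5, 3, 1, 2, 4
Rank food: 1, 5, 4, 3, 2
d = rank(mass) − rank(food): 4, -2, -3, -1, 2; Σd² = 34
ρ = 1 − 6Σd² / [n(n²−1)] = 1 − 6×34 / (5×24) = 1 − 204/120 ≈ -0.700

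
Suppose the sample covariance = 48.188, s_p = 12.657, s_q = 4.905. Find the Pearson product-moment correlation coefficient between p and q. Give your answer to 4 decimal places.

0.7762

r = Cov(p,q) / (s_p · s_q) = 48.188 / (12.657 × 4.905)
  = 48.188 / 62.0826 ≈ 0.7762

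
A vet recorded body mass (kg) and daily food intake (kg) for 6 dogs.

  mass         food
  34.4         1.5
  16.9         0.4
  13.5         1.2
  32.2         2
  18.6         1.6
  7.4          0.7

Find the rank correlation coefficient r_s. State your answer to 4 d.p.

0.6571

Rank mass: 6, 3, 2, 5, 4, 1
Rank food: 4, 1, 3, 6, 5, 2
d = rank(mass) − rank(food): 2, 2, -1, -1, -1, -1; Σd² = 12
ρ = 1 − 6Σd² / [n(n²−1)] = 1 − 6×12 / (6×35) = 1 − 72/210 ≈ 0.6571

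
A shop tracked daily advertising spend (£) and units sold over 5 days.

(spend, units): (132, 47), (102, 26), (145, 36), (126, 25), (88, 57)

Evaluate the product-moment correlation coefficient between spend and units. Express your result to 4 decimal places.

-0.3220

n = 5, Σx = 593, Σy = 191, Σx² = 72473, Σy² = 8055, Σxy = 22242
nΣxy − ΣxΣy = 111210 − 113263 = -2053
nΣx² − (Σx)² = 362365 − 351649 = 10716; nΣy² − (Σy)² = 40275 − 36481 = 3794
r = -2053 / √(10716 × 3794) = -2053 / 6376.2453 ≈ -0.3220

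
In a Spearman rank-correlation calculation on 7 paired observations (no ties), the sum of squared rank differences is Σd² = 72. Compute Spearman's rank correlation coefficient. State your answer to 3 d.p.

ρ = 1 − 6Σd² / [n(n²−1)] = 1 − 6×72 / (7×48)
  = 1 − 432/336 = 1 − 1.2857 ≈ -0.286

-0.286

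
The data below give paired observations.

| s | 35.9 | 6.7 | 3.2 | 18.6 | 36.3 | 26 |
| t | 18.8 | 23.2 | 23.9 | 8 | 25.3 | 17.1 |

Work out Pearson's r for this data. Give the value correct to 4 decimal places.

-0.0819

n = 6, Σs = 126.7, Σt = 116.3, Σs² = 3683.59, Σt² = 2459.39, Σst = 2418.63
nΣst − ΣsΣt = 14511.78 − 14735.21 = -223.43
nΣs² − (Σs)² = 22101.54 − 16052.89 = 6048.65; nΣt² − (Σt)² = 14756.34 − 13525.69 = 1230.65
r = -223.43 / √(6048.65 × 1230.65) = -223.43 / 2728.3275 ≈ -0.0819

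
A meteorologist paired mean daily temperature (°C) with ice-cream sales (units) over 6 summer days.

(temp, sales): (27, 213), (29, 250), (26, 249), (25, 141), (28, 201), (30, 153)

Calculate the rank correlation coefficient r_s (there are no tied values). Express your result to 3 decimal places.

Rank temp: 3, 5, 2, 1, 4, 6
Rank sales: 4, 6, 5, 1, 3, 2
d = rank(temp) − rank(sales): -1, -1, -3, 0, 1, 4; Σd² = 28
ρ = 1 − 6Σd² / [n(n²−1)] = 1 − 6×28 / (6×35) = 1 − 168/210 ≈ 0.200

0.200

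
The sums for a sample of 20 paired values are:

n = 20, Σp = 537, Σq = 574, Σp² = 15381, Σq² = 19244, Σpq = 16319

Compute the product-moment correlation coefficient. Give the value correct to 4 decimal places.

0.5555

r = (nΣpq − ΣpΣq) / √[(nΣp² − (Σp)²)(nΣq² − (Σq)²)]
Numerator: 20×16319 − 537×574 = 18142
Denominator: √[(307620 − 288369)(384880 − 329476)] = √[19251 × 55404] = 32658.5732
r = 18142 / 32658.5732 ≈ 0.5555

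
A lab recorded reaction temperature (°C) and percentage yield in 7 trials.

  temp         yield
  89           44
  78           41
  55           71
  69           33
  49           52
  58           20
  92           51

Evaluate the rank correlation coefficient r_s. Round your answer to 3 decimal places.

Rank temp: 6, 5, 2, 4, 1, 3, 7
Rank yield: 4, 3, 7, 2, 6, 1, 5
d = rank(temp) − rank(yield): 2, 2, -5, 2, -5, 2, 2; Σd² = 70
ρ = 1 − 6Σd² / [n(n²−1)] = 1 − 6×70 / (7×48) = 1 − 420/336 ≈ -0.250

-0.250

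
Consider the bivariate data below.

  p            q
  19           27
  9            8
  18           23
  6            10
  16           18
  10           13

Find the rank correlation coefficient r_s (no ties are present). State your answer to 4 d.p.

Rank p: 6, 2, 5, 1, 4, 3
Rank q: 6, 1, 5, 2, 4, 3
d = rank(p) − rank(q): 0, 1, 0, -1, 0, 0; Σd² = 2
ρ = 1 − 6Σd² / [n(n²−1)] = 1 − 6×2 / (6×35) = 1 − 12/210 ≈ 0.9429

0.9429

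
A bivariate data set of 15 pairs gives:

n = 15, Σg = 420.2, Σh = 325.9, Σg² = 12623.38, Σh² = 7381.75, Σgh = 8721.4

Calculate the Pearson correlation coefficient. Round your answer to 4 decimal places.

r = (nΣgh − ΣgΣh) / √[(nΣg² − (Σg)²)(nΣh² − (Σh)²)]
Numerator: 15×8721.4 − 420.2×325.9 = -6122.18
Denominator: √[(189350.7 − 176568.04)(110726.25 − 106210.81)] = √[12782.66 × 4515.44] = 7597.3242
r = -6122.18 / 7597.3242 ≈ -0.8058

-0.8058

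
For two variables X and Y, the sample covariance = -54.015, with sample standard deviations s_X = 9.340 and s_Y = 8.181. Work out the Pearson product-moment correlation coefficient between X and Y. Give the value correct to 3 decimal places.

r = Cov(X,Y) / (s_X · s_Y) = -54.015 / (9.340 × 8.181)
  = -54.015 / 76.4105 ≈ -0.707

-0.707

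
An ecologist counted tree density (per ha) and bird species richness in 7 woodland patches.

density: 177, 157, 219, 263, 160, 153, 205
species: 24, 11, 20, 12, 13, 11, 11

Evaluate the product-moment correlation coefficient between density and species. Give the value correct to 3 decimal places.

0.071

n = 7, Σx = 1334, Σy = 102, Σx² = 264142, Σy² = 1652, Σxy = 19529
nΣxy − ΣxΣy = 136703 − 136068 = 635
nΣx² − (Σx)² = 1848994 − 1779556 = 69438; nΣy² − (Σy)² = 11564 − 10404 = 1160
r = 635 / √(69438 × 1160) = 635 / 8974.8582 ≈ 0.071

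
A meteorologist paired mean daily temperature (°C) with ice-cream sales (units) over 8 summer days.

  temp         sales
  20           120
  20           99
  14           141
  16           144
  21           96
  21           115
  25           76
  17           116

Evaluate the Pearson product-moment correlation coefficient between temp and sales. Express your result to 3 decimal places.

n = 8, Σx = 154, Σy = 907, Σx² = 3048, Σy² = 106491, Σxy = 16961
nΣxy − ΣxΣy = 135688 − 139678 = -3990
nΣx² − (Σx)² = 24384 − 23716 = 668; nΣy² − (Σy)² = 851928 − 822649 = 29279
r = -3990 / √(668 × 29279) = -3990 / 4422.4848 ≈ -0.902

-0.902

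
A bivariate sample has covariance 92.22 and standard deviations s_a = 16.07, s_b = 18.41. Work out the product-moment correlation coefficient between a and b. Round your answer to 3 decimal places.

r = Cov(a,b) / (s_a · s_b) = 92.22 / (16.07 × 18.41)
  = 92.22 / 295.8487 ≈ 0.312

0.312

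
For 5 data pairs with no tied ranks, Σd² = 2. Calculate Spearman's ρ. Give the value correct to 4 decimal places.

ρ = 1 − 6Σd² / [n(n²−1)] = 1 − 6×2 / (5×24)
  = 1 − 12/120 = 1 − 0.10000 ≈ 0.9000

0.9000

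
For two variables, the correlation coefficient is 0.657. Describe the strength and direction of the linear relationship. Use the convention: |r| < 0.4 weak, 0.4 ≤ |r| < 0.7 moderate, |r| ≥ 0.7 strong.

moderate positive

r = 0.657 > 0 so the relationship is positive.
|r| = 0.657, which falls in the moderate range.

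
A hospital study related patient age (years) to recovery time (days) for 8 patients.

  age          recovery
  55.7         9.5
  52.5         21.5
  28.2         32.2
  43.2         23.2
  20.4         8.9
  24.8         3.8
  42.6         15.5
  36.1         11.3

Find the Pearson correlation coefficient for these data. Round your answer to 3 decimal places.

n = 8, Σx = 303.5, Σy = 125.9, Σx² = 12669.39, Σy² = 2589.17, Σxy = 4912.21
nΣxy − ΣxΣy = 39297.68 − 38210.65 = 1087.03
nΣx² − (Σx)² = 101355.12 − 92112.25 = 9242.87; nΣy² − (Σy)² = 20713.36 − 15850.81 = 4862.55
r = 1087.03 / √(9242.87 × 4862.55) = 1087.03 / 6704.0225 ≈ 0.162

0.162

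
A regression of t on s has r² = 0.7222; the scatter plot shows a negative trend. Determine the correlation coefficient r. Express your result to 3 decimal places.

-0.850

|r| = √0.7222 = 0.850
The association is negative, so r = −0.850.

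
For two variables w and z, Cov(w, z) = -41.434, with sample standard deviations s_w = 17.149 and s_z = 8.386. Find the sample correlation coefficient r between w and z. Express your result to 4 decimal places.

r = Cov(w,z) / (s_w · s_z) = -41.434 / (17.149 × 8.386)
  = -41.434 / 143.8115 ≈ -0.2881

-0.2881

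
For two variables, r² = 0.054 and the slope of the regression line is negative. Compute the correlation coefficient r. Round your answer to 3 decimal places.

|r| = √0.054 = 0.232
The association is negative, so r = −0.232.

-0.232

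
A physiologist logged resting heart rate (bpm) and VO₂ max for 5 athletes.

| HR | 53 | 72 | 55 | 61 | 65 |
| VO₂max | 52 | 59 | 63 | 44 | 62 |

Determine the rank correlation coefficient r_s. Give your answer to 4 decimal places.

Rank HR: 1, 5, 2, 3, 4
Rank VO₂max: 2, 3, 5, 1, 4
d = rank(HR) − rank(VO₂max): -1, 2, -3, 2, 0; Σd² = 18
ρ = 1 − 6Σd² / [n(n²−1)] = 1 − 6×18 / (5×24) = 1 − 108/120 ≈ 0.1000

0.1000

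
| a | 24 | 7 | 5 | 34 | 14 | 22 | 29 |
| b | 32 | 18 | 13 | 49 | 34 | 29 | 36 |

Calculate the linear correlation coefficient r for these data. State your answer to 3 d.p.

n = 7, Σa = 135, Σb = 211, Σa² = 3327, Σb² = 7211, Σab = 4783
nΣab − ΣaΣb = 33481 − 28485 = 4996
nΣa² − (Σa)² = 23289 − 18225 = 5064; nΣb² − (Σb)² = 50477 − 44521 = 5956
r = 4996 / √(5064 × 5956) = 4996 / 5491.9199 ≈ 0.910

0.910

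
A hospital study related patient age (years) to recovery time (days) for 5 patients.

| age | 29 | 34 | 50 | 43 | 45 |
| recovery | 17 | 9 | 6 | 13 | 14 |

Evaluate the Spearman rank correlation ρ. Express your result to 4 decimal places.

Rank age: 1, 2, 5, 3, 4
Rank recovery: 5, 2, 1, 3, 4
d = rank(age) − rank(recovery): -4, 0, 4, 0, 0; Σd² = 32
ρ = 1 − 6Σd² / [n(n²−1)] = 1 − 6×32 / (5×24) = 1 − 192/120 ≈ -0.6000

-0.6000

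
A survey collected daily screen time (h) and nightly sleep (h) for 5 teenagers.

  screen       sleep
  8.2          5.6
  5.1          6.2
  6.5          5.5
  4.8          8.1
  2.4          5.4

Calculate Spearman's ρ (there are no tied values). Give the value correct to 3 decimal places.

Rank screen: 5, 3, 4, 2, 1
Rank sleep: 3, 4, 2, 5, 1
d = rank(screen) − rank(sleep): 2, -1, 2, -3, 0; Σd² = 18
ρ = 1 − 6Σd² / [n(n²−1)] = 1 − 6×18 / (5×24) = 1 − 108/120 ≈ 0.100

0.100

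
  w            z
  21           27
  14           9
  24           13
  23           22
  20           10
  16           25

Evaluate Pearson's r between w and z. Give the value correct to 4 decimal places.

n = 6, Σw = 118, Σz = 106, Σw² = 2398, Σz² = 2188, Σwz = 2111
nΣwz − ΣwΣz = 12666 − 12508 = 158
nΣw² − (Σw)² = 14388 − 13924 = 464; nΣz² − (Σz)² = 13128 − 11236 = 1892
r = 158 / √(464 × 1892) = 158 / 936.9568 ≈ 0.1686

0.1686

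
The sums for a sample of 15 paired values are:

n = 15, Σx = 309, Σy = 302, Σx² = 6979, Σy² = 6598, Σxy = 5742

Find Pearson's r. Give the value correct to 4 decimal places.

r = (nΣxy − ΣxΣy) / √[(nΣx² − (Σx)²)(nΣy² − (Σy)²)]
Numerator: 15×5742 − 309×302 = -7188
Denominator: √[(104685 − 95481)(98970 − 91204)] = √[9204 × 7766] = 8454.4819
r = -7188 / 8454.4819 ≈ -0.8502

-0.8502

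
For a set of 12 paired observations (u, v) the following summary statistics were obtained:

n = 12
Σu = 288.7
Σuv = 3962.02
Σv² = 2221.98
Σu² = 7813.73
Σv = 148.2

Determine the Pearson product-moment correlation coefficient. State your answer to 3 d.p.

r = (nΣuv − ΣuΣv) / √[(nΣu² − (Σu)²)(nΣv² − (Σv)²)]
Numerator: 12×3962.02 − 288.7×148.2 = 4758.9
Denominator: √[(93764.76 − 83347.69)(26663.76 − 21963.24)] = √[10417.07 × 4700.52] = 6997.5457
r = 4758.9 / 6997.5457 ≈ 0.680

0.680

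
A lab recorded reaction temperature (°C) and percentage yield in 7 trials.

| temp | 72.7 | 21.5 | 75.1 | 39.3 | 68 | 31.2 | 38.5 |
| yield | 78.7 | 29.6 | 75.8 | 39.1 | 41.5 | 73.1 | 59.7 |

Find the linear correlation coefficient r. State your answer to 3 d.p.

0.503

n = 7, Σx = 346.3, Σy = 397.5, Σx² = 20011.73, Σy² = 24974.25, Σxy = 20988.27
nΣxy − ΣxΣy = 146917.89 − 137654.25 = 9263.64
nΣx² − (Σx)² = 140082.11 − 119923.69 = 20158.42; nΣy² − (Σy)² = 174819.75 − 158006.25 = 16813.5
r = 9263.64 / √(20158.42 × 16813.5) = 9263.64 / 18410.1492 ≈ 0.503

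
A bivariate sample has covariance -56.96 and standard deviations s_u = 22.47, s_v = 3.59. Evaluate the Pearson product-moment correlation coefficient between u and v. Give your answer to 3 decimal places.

-0.706

r = Cov(u,v) / (s_u · s_v) = -56.96 / (22.47 × 3.59)
  = -56.96 / 80.6673 ≈ -0.706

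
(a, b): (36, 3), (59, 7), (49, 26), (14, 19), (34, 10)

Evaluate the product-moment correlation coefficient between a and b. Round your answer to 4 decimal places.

-0.1493

n = 5, Σa = 192, Σb = 65, Σa² = 8530, Σb² = 1195, Σab = 2401
nΣab − ΣaΣb = 12005 − 12480 = -475
nΣa² − (Σa)² = 42650 − 36864 = 5786; nΣb² − (Σb)² = 5975 − 4225 = 1750
r = -475 / √(5786 × 1750) = -475 / 3182.0591 ≈ -0.1493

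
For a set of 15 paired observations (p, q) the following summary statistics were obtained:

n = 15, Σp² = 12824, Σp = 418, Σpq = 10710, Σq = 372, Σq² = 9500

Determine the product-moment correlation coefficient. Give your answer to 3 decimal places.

0.605

r = (nΣpq − ΣpΣq) / √[(nΣp² − (Σp)²)(nΣq² − (Σq)²)]
Numerator: 15×10710 − 418×372 = 5154
Denominator: √[(192360 − 174724)(142500 − 138384)] = √[17636 × 4116] = 8519.9634
r = 5154 / 8519.9634 ≈ 0.605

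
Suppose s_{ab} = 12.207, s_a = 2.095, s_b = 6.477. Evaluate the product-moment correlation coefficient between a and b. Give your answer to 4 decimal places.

0.8996

r = Cov(a,b) / (s_a · s_b) = 12.207 / (2.095 × 6.477)
  = 12.207 / 13.5693 ≈ 0.8996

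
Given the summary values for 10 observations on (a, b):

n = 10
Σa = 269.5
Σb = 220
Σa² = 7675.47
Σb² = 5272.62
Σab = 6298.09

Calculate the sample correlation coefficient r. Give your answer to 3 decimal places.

0.874

r = (nΣab − ΣaΣb) / √[(nΣa² − (Σa)²)(nΣb² − (Σb)²)]
Numerator: 10×6298.09 − 269.5×220 = 3690.9
Denominator: √[(76754.7 − 72630.25)(52726.2 − 48400)] = √[4124.45 × 4326.2] = 4224.1207
r = 3690.9 / 4224.1207 ≈ 0.874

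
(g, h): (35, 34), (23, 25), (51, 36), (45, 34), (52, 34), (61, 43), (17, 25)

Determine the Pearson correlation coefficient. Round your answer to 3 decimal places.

n = 7, Σg = 284, Σh = 231, Σg² = 13094, Σh² = 7863, Σgh = 9947
nΣgh − ΣgΣh = 69629 − 65604 = 4025
nΣg² − (Σg)² = 91658 − 80656 = 11002; nΣh² − (Σh)² = 55041 − 53361 = 1680
r = 4025 / √(11002 × 1680) = 4025 / 4299.2278 ≈ 0.936

0.936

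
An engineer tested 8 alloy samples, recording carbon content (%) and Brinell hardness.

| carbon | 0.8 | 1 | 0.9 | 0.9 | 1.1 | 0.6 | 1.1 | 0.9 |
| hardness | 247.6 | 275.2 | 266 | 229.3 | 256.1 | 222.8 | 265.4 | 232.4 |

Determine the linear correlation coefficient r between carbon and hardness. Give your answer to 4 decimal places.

n = 8, Σx = 7.3, Σy = 1994.8, Σx² = 6.85, Σy² = 500049.26, Σxy = 1835.54
nΣxy − ΣxΣy = 14684.32 − 14562.04 = 122.28
nΣx² − (Σx)² = 54.8 − 53.29 = 1.51; nΣy² − (Σy)² = 4000394.08 − 3979227.04 = 21167.04
r = 122.28 / √(1.51 × 21167.04) = 122.28 / 178.7798 ≈ 0.6840

0.6840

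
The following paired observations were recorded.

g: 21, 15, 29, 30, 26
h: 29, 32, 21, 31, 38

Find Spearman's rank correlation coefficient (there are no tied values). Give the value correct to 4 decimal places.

Rank g: 2, 1, 4, 5, 3
Rank h: 2, 4, 1, 3, 5
d = rank(g) − rank(h): 0, -3, 3, 2, -2; Σd² = 26
ρ = 1 − 6Σd² / [n(n²−1)] = 1 − 6×26 / (5×24) = 1 − 156/120 ≈ -0.3000

-0.3000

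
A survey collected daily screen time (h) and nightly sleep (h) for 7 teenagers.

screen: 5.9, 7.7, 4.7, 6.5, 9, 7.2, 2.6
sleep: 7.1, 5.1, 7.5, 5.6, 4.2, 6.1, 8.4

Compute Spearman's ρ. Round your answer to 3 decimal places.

Rank screen: 3, 6, 2, 4, 7, 5, 1
Rank sleep: 5, 2, 6, 3, 1, 4, 7
d = rank(screen) − rank(sleep): -2, 4, -4, 1, 6, 1, -6; Σd² = 110
ρ = 1 − 6Σd² / [n(n²−1)] = 1 − 6×110 / (7×48) = 1 − 660/336 ≈ -0.964

-0.964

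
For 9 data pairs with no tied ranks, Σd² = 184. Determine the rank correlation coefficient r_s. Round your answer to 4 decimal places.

ρ = 1 − 6Σd² / [n(n²−1)] = 1 − 6×184 / (9×80)
  = 1 − 1104/720 = 1 − 1.53333 ≈ -0.5333

-0.5333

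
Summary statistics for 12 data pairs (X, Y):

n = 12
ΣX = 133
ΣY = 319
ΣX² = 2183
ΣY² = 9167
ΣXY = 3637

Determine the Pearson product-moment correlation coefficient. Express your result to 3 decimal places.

0.145

r = (nΣXY − ΣXΣY) / √[(nΣX² − (ΣX)²)(nΣY² − (ΣY)²)]
Numerator: 12×3637 − 133×319 = 1217
Denominator: √[(26196 − 17689)(110004 − 101761)] = √[8507 × 8243] = 8373.9597
r = 1217 / 8373.9597 ≈ 0.145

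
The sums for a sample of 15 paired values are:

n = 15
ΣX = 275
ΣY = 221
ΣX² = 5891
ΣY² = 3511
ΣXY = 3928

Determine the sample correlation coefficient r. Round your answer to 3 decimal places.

r = (nΣXY − ΣXΣY) / √[(nΣX² − (ΣX)²)(nΣY² − (ΣY)²)]
Numerator: 15×3928 − 275×221 = -1855
Denominator: √[(88365 − 75625)(52665 − 48841)] = √[12740 × 3824] = 6979.8109
r = -1855 / 6979.8109 ≈ -0.266

-0.266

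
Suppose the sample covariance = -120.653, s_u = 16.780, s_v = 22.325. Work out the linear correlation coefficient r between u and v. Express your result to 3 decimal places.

r = Cov(u,v) / (s_u · s_v) = -120.653 / (16.780 × 22.325)
  = -120.653 / 374.6135 ≈ -0.322

-0.322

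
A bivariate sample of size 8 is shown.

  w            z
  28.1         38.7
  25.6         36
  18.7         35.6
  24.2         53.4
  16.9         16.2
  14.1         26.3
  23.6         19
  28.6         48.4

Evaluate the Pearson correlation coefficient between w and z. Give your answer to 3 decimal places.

n = 8, Σw = 179.8, Σz = 273.6, Σw² = 4239.64, Σz² = 10570.3, Σwz = 6444.32
nΣwz − ΣwΣz = 51554.56 − 49193.28 = 2361.28
nΣw² − (Σw)² = 33917.12 − 32328.04 = 1589.08; nΣz² − (Σz)² = 84562.4 − 74856.96 = 9705.44
r = 2361.28 / √(1589.08 × 9705.44) = 2361.28 / 3927.1772 ≈ 0.601

0.601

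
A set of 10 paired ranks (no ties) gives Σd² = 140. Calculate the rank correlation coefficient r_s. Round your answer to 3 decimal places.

ρ = 1 − 6Σd² / [n(n²−1)] = 1 − 6×140 / (10×99)
  = 1 − 840/990 = 1 − 0.8485 ≈ 0.152

0.152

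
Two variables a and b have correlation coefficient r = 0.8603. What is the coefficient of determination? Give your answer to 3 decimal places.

0.740

r² = (0.8603)² = 0.740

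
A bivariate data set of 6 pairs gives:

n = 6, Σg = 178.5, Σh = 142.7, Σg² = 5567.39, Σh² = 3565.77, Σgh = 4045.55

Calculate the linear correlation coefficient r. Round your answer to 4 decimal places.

-0.9505

r = (nΣgh − ΣgΣh) / √[(nΣg² − (Σg)²)(nΣh² − (Σh)²)]
Numerator: 6×4045.55 − 178.5×142.7 = -1198.65
Denominator: √[(33404.34 − 31862.25)(21394.62 − 20363.29)] = √[1542.09 × 1031.33] = 1261.1121
r = -1198.65 / 1261.1121 ≈ -0.9505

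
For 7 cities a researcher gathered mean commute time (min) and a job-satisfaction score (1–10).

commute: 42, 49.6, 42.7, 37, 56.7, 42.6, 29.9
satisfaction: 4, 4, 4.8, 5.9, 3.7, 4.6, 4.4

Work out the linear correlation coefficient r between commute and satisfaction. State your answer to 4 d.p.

n = 7, Σx = 300.5, Σy = 31.4, Σx² = 13340.11, Σy² = 144.06, Σxy = 1326.97
nΣxy − ΣxΣy = 9288.79 − 9435.7 = -146.91
nΣx² − (Σx)² = 93380.77 − 90300.25 = 3080.52; nΣy² − (Σy)² = 1008.42 − 985.96 = 22.46
r = -146.91 / √(3080.52 × 22.46) = -146.91 / 263.0370 ≈ -0.5585

-0.5585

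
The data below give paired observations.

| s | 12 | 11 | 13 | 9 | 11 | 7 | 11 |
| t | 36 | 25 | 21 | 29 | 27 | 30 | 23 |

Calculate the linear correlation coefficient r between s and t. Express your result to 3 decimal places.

n = 7, Σs = 74, Σt = 191, Σs² = 806, Σt² = 5361, Σst = 2001
nΣst − ΣsΣt = 14007 − 14134 = -127
nΣs² − (Σs)² = 5642 − 5476 = 166; nΣt² − (Σt)² = 37527 − 36481 = 1046
r = -127 / √(166 × 1046) = -127 / 416.6965 ≈ -0.305

-0.305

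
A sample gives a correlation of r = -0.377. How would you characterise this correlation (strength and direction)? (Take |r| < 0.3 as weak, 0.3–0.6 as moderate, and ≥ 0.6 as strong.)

moderate negative

r = -0.377 < 0 so the relationship is negative.
|r| = 0.377, which falls in the moderate range.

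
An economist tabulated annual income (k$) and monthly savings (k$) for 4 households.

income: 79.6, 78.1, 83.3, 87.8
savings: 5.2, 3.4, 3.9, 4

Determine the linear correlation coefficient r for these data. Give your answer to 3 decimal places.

-0.078

n = 4, Σx = 328.8, Σy = 16.5, Σx² = 27083.5, Σy² = 69.81, Σxy = 1355.53
nΣxy − ΣxΣy = 5422.12 − 5425.2 = -3.08
nΣx² − (Σx)² = 108334 − 108109.44 = 224.56; nΣy² − (Σy)² = 279.24 − 272.25 = 6.99
r = -3.08 / √(224.56 × 6.99) = -3.08 / 39.6191 ≈ -0.078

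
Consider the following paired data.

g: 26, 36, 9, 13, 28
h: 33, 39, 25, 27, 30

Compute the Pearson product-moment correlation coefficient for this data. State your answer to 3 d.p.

0.932

n = 5, Σg = 112, Σh = 154, Σg² = 3006, Σh² = 4864, Σgh = 3678
nΣgh − ΣgΣh = 18390 − 17248 = 1142
nΣg² − (Σg)² = 15030 − 12544 = 2486; nΣh² − (Σh)² = 24320 − 23716 = 604
r = 1142 / √(2486 × 604) = 1142 / 1225.3750 ≈ 0.932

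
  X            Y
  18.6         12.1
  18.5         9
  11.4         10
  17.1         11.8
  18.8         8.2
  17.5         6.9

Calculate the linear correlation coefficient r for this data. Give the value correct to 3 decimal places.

n = 6, ΣX = 101.9, ΣY = 58, ΣX² = 1770.27, ΣY² = 581.5, ΣXY = 982.25
nΣXY − ΣXΣY = 5893.5 − 5910.2 = -16.7
nΣX² − (ΣX)² = 10621.62 − 10383.61 = 238.01; nΣY² − (ΣY)² = 3489 − 3364 = 125
r = -16.7 / √(238.01 × 125) = -16.7 / 172.4855 ≈ -0.097

-0.097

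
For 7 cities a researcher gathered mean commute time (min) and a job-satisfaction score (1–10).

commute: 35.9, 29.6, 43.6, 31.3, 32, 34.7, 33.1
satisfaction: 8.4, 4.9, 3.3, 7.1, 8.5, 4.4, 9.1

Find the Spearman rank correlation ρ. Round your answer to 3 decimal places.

Rank commute: 6, 1, 7, 2, 3, 5, 4
Rank satisfaction: 5, 3, 1, 4, 6, 2, 7
d = rank(commute) − rank(satisfaction): 1, -2, 6, -2, -3, 3, -3; Σd² = 72
ρ = 1 − 6Σd² / [n(n²−1)] = 1 − 6×72 / (7×48) = 1 − 432/336 ≈ -0.286

-0.286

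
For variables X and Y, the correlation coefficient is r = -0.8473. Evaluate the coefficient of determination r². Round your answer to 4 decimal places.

r² = (-0.8473)² = 0.7179

0.7179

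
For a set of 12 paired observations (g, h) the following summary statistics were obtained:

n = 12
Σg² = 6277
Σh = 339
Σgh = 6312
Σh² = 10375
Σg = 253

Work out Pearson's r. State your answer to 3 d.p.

r = (nΣgh − ΣgΣh) / √[(nΣg² − (Σg)²)(nΣh² − (Σh)²)]
Numerator: 12×6312 − 253×339 = -10023
Denominator: √[(75324 − 64009)(124500 − 114921)] = √[11315 × 9579] = 10410.8782
r = -10023 / 10410.8782 ≈ -0.963

-0.963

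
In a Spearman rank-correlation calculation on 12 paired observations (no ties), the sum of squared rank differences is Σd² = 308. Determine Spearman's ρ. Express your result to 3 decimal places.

ρ = 1 − 6Σd² / [n(n²−1)] = 1 − 6×308 / (12×143)
  = 1 − 1848/1716 = 1 − 1.0769 ≈ -0.077

-0.077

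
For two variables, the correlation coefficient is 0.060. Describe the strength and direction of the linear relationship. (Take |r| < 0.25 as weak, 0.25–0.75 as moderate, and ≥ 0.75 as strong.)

weak positive

r = 0.060 > 0 so the relationship is positive.
|r| = 0.060, which falls in the weak range.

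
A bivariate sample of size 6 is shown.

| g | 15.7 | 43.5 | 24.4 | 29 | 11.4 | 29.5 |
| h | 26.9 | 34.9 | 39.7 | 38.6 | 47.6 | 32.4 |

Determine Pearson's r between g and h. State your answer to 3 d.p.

n = 6, Σg = 153.5, Σh = 220.1, Σg² = 4575.31, Σh² = 8323.19, Σgh = 5527
nΣgh − ΣgΣh = 33162 − 33785.35 = -623.35
nΣg² − (Σg)² = 27451.86 − 23562.25 = 3889.61; nΣh² − (Σh)² = 49939.14 − 48444.01 = 1495.13
r = -623.35 / √(3889.61 × 1495.13) = -623.35 / 2411.5291 ≈ -0.258

-0.258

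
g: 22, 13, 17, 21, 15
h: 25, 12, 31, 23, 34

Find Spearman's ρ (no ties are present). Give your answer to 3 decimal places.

0.100

Rank g: 5, 1, 3, 4, 2
Rank h: 3, 1, 4, 2, 5
d = rank(g) − rank(h): 2, 0, -1, 2, -3; Σd² = 18
ρ = 1 − 6Σd² / [n(n²−1)] = 1 − 6×18 / (5×24) = 1 − 108/120 ≈ 0.100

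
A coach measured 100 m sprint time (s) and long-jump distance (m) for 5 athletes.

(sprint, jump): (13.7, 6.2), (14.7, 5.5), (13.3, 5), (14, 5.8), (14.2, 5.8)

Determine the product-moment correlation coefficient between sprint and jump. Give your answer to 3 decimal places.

0.231

n = 5, Σx = 69.9, Σy = 28.3, Σx² = 978.31, Σy² = 160.97, Σxy = 395.85
nΣxy − ΣxΣy = 1979.25 − 1978.17 = 1.08
nΣx² − (Σx)² = 4891.55 − 4886.01 = 5.54; nΣy² − (Σy)² = 804.85 − 800.89 = 3.96
r = 1.08 / √(5.54 × 3.96) = 1.08 / 4.6838 ≈ 0.231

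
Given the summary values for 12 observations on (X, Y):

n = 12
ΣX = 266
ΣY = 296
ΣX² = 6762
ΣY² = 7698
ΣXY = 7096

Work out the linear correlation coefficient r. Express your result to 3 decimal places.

r = (nΣXY − ΣXΣY) / √[(nΣX² − (ΣX)²)(nΣY² − (ΣY)²)]
Numerator: 12×7096 − 266×296 = 6416
Denominator: √[(81144 − 70756)(92376 − 87616)] = √[10388 × 4760] = 7031.8476
r = 6416 / 7031.8476 ≈ 0.912

0.912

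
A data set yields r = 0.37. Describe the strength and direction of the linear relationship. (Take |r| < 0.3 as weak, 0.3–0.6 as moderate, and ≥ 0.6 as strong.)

moderate positive

r = 0.37 > 0 so the relationship is positive.
|r| = 0.37, which falls in the moderate range.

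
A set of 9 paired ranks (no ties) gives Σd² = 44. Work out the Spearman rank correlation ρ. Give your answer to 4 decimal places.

ρ = 1 − 6Σd² / [n(n²−1)] = 1 − 6×44 / (9×80)
  = 1 − 264/720 = 1 − 0.36667 ≈ 0.6333

0.6333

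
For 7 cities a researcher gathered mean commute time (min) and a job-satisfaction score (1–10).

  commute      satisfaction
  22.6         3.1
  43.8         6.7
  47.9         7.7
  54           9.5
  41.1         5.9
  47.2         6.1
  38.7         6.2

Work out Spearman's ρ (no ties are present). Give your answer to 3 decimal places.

Rank commute: 1, 4, 6, 7, 3, 5, 2
Rank satisfaction: 1, 5, 6, 7, 2, 3, 4
d = rank(commute) − rank(satisfaction): 0, -1, 0, 0, 1, 2, -2; Σd² = 10
ρ = 1 − 6Σd² / [n(n²−1)] = 1 − 6×10 / (7×48) = 1 − 60/336 ≈ 0.821

0.821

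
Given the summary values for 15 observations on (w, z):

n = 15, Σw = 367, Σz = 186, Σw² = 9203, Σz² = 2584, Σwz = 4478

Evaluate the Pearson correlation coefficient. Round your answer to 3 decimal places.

r = (nΣwz − ΣwΣz) / √[(nΣw² − (Σw)²)(nΣz² − (Σz)²)]
Numerator: 15×4478 − 367×186 = -1092
Denominator: √[(138045 − 134689)(38760 − 34596)] = √[3356 × 4164] = 3738.2327
r = -1092 / 3738.2327 ≈ -0.292

-0.292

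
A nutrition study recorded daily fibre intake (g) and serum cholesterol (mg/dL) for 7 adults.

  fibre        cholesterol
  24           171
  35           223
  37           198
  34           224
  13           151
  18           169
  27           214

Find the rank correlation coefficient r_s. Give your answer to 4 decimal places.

Rank fibre: 3, 6, 7, 5, 1, 2, 4
Rank cholesterol: 3, 6, 4, 7, 1, 2, 5
d = rank(fibre) − rank(cholesterol): 0, 0, 3, -2, 0, 0, -1; Σd² = 14
ρ = 1 − 6Σd² / [n(n²−1)] = 1 − 6×14 / (7×48) = 1 − 84/336 ≈ 0.7500

0.7500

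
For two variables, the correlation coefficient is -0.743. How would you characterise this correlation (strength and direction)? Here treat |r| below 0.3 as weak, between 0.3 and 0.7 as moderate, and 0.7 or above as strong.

strong negative

r = -0.743 < 0 so the relationship is negative.
|r| = 0.743, which falls in the strong range.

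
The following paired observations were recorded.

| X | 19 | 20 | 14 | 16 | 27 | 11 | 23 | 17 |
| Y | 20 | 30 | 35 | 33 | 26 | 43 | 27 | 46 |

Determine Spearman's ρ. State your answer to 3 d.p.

Rank X: 5, 6, 2, 3, 8, 1, 7, 4
Rank Y: 1, 4, 6, 5, 2, 7, 3, 8
d = rank(X) − rank(Y): 4, 2, -4, -2, 6, -6, 4, -4; Σd² = 144
ρ = 1 − 6Σd² / [n(n²−1)] = 1 − 6×144 / (8×63) = 1 − 864/504 ≈ -0.714

-0.714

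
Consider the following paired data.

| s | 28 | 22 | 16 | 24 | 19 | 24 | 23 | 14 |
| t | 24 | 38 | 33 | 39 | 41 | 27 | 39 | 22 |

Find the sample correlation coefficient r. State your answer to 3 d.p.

n = 8, Σs = 170, Σt = 263, Σs² = 3762, Σt² = 9045, Σst = 5604
nΣst − ΣsΣt = 44832 − 44710 = 122
nΣs² − (Σs)² = 30096 − 28900 = 1196; nΣt² − (Σt)² = 72360 − 69169 = 3191
r = 122 / √(1196 × 3191) = 122 / 1953.5701 ≈ 0.062

0.062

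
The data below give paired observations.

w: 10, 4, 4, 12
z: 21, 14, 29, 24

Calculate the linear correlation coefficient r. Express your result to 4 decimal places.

0.1289

n = 4, Σw = 30, Σz = 88, Σw² = 276, Σz² = 2054, Σwz = 670
nΣwz − ΣwΣz = 2680 − 2640 = 40
nΣw² − (Σw)² = 1104 − 900 = 204; nΣz² − (Σz)² = 8216 − 7744 = 472
r = 40 / √(204 × 472) = 40 / 310.3031 ≈ 0.1289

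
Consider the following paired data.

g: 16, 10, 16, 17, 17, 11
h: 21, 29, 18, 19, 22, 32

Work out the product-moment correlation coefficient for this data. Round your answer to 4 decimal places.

n = 6, Σg = 87, Σh = 141, Σg² = 1311, Σh² = 3475, Σgh = 1963
nΣgh − ΣgΣh = 11778 − 12267 = -489
nΣg² − (Σg)² = 7866 − 7569 = 297; nΣh² − (Σh)² = 20850 − 19881 = 969
r = -489 / √(297 × 969) = -489 / 536.4634 ≈ -0.9115

-0.9115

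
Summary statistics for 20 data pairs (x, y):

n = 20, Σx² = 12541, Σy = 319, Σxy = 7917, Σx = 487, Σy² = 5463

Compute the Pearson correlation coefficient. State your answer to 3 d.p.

0.295

r = (nΣxy − ΣxΣy) / √[(nΣx² − (Σx)²)(nΣy² − (Σy)²)]
Numerator: 20×7917 − 487×319 = 2987
Denominator: √[(250820 − 237169)(109260 − 101761)] = √[13651 × 7499] = 10117.7492
r = 2987 / 10117.7492 ≈ 0.295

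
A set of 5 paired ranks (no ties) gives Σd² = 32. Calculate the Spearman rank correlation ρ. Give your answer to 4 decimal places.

ρ = 1 − 6Σd² / [n(n²−1)] = 1 − 6×32 / (5×24)
  = 1 − 192/120 = 1 − 1.60000 ≈ -0.6000

-0.6000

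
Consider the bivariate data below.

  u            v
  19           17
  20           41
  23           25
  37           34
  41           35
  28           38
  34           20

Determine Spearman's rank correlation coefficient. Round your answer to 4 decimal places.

0.1786

Rank u: 1, 2, 3, 6, 7, 4, 5
Rank v: 1, 7, 3, 4, 5, 6, 2
d = rank(u) − rank(v): 0, -5, 0, 2, 2, -2, 3; Σd² = 46
ρ = 1 − 6Σd² / [n(n²−1)] = 1 − 6×46 / (7×48) = 1 − 276/336 ≈ 0.1786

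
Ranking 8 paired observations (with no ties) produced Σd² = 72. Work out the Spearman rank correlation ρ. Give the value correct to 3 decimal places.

0.143

ρ = 1 − 6Σd² / [n(n²−1)] = 1 − 6×72 / (8×63)
  = 1 − 432/504 = 1 − 0.8571 ≈ 0.143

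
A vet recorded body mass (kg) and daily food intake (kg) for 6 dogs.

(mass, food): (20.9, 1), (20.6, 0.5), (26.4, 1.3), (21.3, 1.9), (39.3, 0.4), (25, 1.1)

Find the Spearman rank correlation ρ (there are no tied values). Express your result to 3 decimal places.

-0.029

Rank mass: 2, 1, 5, 3, 6, 4
Rank food: 3, 2, 5, 6, 1, 4
d = rank(mass) − rank(food): -1, -1, 0, -3, 5, 0; Σd² = 36
ρ = 1 − 6Σd² / [n(n²−1)] = 1 − 6×36 / (6×35) = 1 − 216/210 ≈ -0.029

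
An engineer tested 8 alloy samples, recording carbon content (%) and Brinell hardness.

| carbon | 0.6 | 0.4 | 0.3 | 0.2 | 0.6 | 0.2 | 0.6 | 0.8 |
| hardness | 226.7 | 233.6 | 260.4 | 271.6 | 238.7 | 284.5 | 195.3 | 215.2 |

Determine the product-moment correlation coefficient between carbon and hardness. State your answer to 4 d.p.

n = 8, Σx = 3.7, Σy = 1926, Σx² = 2.05, Σy² = 469907.64, Σxy = 851.36
nΣxy − ΣxΣy = 6810.88 − 7126.2 = -315.32
nΣx² − (Σx)² = 16.4 − 13.69 = 2.71; nΣy² − (Σy)² = 3759261.12 − 3709476 = 49785.12
r = -315.32 / √(2.71 × 49785.12) = -315.32 / 367.3114 ≈ -0.8585

-0.8585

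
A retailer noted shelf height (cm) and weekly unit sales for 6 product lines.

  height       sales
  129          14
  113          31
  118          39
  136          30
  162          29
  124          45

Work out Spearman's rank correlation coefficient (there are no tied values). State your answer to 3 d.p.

-0.600

Rank height: 4, 1, 2, 5, 6, 3
Rank sales: 1, 4, 5, 3, 2, 6
d = rank(height) − rank(sales): 3, -3, -3, 2, 4, -3; Σd² = 56
ρ = 1 − 6Σd² / [n(n²−1)] = 1 − 6×56 / (6×35) = 1 − 336/210 ≈ -0.600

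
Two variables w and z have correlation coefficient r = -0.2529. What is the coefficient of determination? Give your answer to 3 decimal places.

0.064

r² = (-0.2529)² = 0.064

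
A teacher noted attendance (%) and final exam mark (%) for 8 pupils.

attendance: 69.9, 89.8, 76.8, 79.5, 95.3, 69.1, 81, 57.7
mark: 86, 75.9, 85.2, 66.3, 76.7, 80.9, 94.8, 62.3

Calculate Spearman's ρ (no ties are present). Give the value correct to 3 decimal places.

Rank attendance: 3, 7, 4, 5, 8, 2, 6, 1
Rank mark: 7, 3, 6, 2, 4, 5, 8, 1
d = rank(attendance) − rank(mark): -4, 4, -2, 3, 4, -3, -2, 0; Σd² = 74
ρ = 1 − 6Σd² / [n(n²−1)] = 1 − 6×74 / (8×63) = 1 − 444/504 ≈ 0.119

0.119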